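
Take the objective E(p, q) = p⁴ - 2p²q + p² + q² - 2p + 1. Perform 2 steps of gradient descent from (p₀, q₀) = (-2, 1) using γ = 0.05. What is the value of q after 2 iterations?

∇E = (4p³ - 4pq + 2p - 2, -2p² + 2q)
(p₁, q₁) = (-2, 1) − 0.05·(-30, -6) = (-0.5, 1.3)
(p₂, q₂) = (-0.5, 1.3) − 0.05·(-0.9, 2.1) = (-0.455, 1.195)
q = 1.195

1.195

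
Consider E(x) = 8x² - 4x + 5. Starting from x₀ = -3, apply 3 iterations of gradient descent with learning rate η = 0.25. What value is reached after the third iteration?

E′(x) = 16x - 4
Step 1: E′(-3) = -52; x₁ = -3 − 0.25·(-52) = 10
Step 2: E′(10) = 156; x₂ = 10 − 0.25·156 = -29
Step 3: E′(-29) = -468; x₃ = -29 − 0.25·(-468) = 88

88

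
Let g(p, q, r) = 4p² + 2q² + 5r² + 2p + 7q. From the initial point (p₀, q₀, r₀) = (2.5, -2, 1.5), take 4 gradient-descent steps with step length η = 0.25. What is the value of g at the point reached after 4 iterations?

312.2001953125

∇g = (8p + 2, 4q + 7, 10r)
(p₁, q₁, r₁) = (2.5, -2, 1.5) − 0.25·(22, -1, 15) = (-3, -1.75, -2.25)
(p₂, q₂, r₂) = (-3, -1.75, -2.25) − 0.25·(-22, 0, -22.5) = (2.5, -1.75, 3.375)
(p₃, q₃, r₃) = (2.5, -1.75, 3.375) − 0.25·(22, 0, 33.75) = (-3, -1.75, -5.0625)
(p₄, q₄, r₄) = (-3, -1.75, -5.0625) − 0.25·(-22, 0, -50.625) = (2.5, -1.75, 7.59375)
g(2.5, -1.75, 7.59375) = 312.2001953125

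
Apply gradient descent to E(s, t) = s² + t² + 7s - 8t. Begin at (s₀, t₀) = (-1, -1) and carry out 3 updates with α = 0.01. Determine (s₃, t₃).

(-1.14702, -0.70596)

∇E = (2s + 7, 2t - 8)
(s₁, t₁) = (-1, -1) − 0.01·(5, -10) = (-1.05, -0.9)
(s₂, t₂) = (-1.05, -0.9) − 0.01·(4.9, -9.8) = (-1.099, -0.802)
(s₃, t₃) = (-1.099, -0.802) − 0.01·(4.802, -9.604) = (-1.14702, -0.70596)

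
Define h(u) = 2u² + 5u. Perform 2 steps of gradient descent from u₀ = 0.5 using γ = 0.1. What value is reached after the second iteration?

-0.62

h′(u) = 4u + 5
u₁ = 0.5 − 0.1·7 = -0.2
u₂ = -0.2 − 0.1·4.2 = -0.62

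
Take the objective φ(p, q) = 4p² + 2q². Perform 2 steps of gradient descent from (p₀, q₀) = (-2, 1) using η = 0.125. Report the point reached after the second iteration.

(0, 0.25)

∇φ = (8p, 4q)
(p₁, q₁) = (-2, 1) − 0.125·(-16, 4) = (0, 0.5)
(p₂, q₂) = (0, 0.5) − 0.125·(0, 2) = (0, 0.25)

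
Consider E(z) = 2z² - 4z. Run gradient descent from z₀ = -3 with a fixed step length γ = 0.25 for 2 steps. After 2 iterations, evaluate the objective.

E′(z) = 4z - 4
z₁ = -3 − 0.25·(-16) = 1
z₂ = 1 − 0.25·0 = 1
E(1) = -2

-2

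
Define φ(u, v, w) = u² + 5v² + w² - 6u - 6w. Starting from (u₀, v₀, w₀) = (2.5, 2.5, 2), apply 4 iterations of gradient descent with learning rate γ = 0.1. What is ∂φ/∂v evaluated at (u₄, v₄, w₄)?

0

∇φ = (2u - 6, 10v, 2w - 6)
Step 1: at (2.5, 2.5, 2), ∇φ = (-1, 25, -2) → (2.5, 2.5, 2) − 0.1·(-1, 25, -2) = (2.6, 0, 2.2)
Step 2: at (2.6, 0, 2.2), ∇φ = (-0.8, 0, -1.6) → (2.6, 0, 2.2) − 0.1·(-0.8, 0, -1.6) = (2.68, 0, 2.36)
Step 3: at (2.68, 0, 2.36), ∇φ = (-0.64, 0, -1.28) → (2.68, 0, 2.36) − 0.1·(-0.64, 0, -1.28) = (2.744, 0, 2.488)
Step 4: at (2.744, 0, 2.488), ∇φ = (-0.512, 0, -1.024) → (2.744, 0, 2.488) − 0.1·(-0.512, 0, -1.024) = (2.7952, 0, 2.5904)
∂φ/∂v at (2.7952, 0, 2.5904) = 0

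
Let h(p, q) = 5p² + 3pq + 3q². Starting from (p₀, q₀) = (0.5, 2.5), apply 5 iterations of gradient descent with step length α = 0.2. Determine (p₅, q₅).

∇h = (10p + 3q, 3p + 6q)
Step 1: at (0.5, 2.5), ∇h = (12.5, 16.5) → (0.5, 2.5) − 0.2·(12.5, 16.5) = (-2, -0.8)
Step 2: at (-2, -0.8), ∇h = (-22.4, -10.8) → (-2, -0.8) − 0.2·(-22.4, -10.8) = (2.48, 1.36)
Step 3: at (2.48, 1.36), ∇h = (28.88, 15.6) → (2.48, 1.36) − 0.2·(28.88, 15.6) = (-3.296, -1.76)
Step 4: at (-3.296, -1.76), ∇h = (-38.24, -20.448) → (-3.296, -1.76) − 0.2·(-38.24, -20.448) = (4.352, 2.3296)
Step 5: at (4.352, 2.3296), ∇h = (50.5088, 27.0336) → (4.352, 2.3296) − 0.2·(50.5088, 27.0336) = (-5.74976, -3.07712)

(-5.74976, -3.07712)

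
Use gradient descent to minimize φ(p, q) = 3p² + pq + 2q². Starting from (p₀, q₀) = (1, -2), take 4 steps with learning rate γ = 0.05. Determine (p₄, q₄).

∇φ = (6p + q, p + 4q)
(p₁, q₁) = (1, -2) − 0.05·(4, -7) = (0.8, -1.65)
(p₂, q₂) = (0.8, -1.65) − 0.05·(3.15, -5.8) = (0.6425, -1.36)
(p₃, q₃) = (0.6425, -1.36) − 0.05·(2.495, -4.7975) = (0.51775, -1.120125)
(p₄, q₄) = (0.51775, -1.120125) − 0.05·(1.986375, -3.96275) = (0.41843125, -0.9219875)

(0.41843125, -0.9219875)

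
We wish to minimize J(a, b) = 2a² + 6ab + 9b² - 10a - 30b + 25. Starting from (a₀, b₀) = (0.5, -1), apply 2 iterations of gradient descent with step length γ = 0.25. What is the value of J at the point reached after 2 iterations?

14806.765625

∇J = (4a + 6b - 10, 6a + 18b - 30)
Step 1: at (0.5, -1), ∇J = (-14, -45) → (0.5, -1) − 0.25·(-14, -45) = (4, 10.25)
Step 2: at (4, 10.25), ∇J = (67.5, 178.5) → (4, 10.25) − 0.25·(67.5, 178.5) = (-12.875, -34.375)
J(-12.875, -34.375) = 14806.765625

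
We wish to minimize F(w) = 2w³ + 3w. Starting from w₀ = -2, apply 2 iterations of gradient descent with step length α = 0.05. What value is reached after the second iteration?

-6.86675

F′(w) = 6w² + 3
Step 1: F′(-2) = 27; w₁ = -2 − 0.05·27 = -3.35
Step 2: F′(-3.35) = 70.335; w₂ = -3.35 − 0.05·70.335 = -6.86675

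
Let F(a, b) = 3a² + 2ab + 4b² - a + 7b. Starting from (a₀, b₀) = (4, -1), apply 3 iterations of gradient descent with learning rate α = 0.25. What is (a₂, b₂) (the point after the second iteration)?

∇F = (6a + 2b - 1, 2a + 8b + 7)
(a₁, b₁) = (4, -1) − 0.25·(21, 7) = (-1.25, -2.75)
(a₂, b₂) = (-1.25, -2.75) − 0.25·(-14, -17.5) = (2.25, 1.625)

(2.25, 1.625)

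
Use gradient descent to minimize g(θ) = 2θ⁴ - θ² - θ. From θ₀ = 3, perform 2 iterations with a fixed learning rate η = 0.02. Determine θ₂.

g′(θ) = 8θ³ - 2θ - 1
Step 1: g′(3) = 209; θ₁ = 3 − 0.02·209 = -1.18
Step 2: g′(-1.18) = -11.784256; θ₂ = -1.18 − 0.02·(-11.784256) = -0.94431488

-0.94431488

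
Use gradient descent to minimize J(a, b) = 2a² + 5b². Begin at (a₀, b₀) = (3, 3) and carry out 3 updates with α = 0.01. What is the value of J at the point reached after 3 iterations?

38.004485214528

∇J = (4a, 10b)
Step 1: at (3, 3), ∇J = (12, 30) → (3, 3) − 0.01·(12, 30) = (2.88, 2.7)
Step 2: at (2.88, 2.7), ∇J = (11.52, 27) → (2.88, 2.7) − 0.01·(11.52, 27) = (2.7648, 2.43)
Step 3: at (2.7648, 2.43), ∇J = (11.0592, 24.3) → (2.7648, 2.43) − 0.01·(11.0592, 24.3) = (2.654208, 2.187)
J(2.654208, 2.187) = 38.004485214528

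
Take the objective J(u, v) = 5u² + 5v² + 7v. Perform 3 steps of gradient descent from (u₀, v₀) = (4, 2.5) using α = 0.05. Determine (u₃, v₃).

(0.5, -0.3)

∇J = (10u, 10v + 7)
(u₁, v₁) = (4, 2.5) − 0.05·(40, 32) = (2, 0.9)
(u₂, v₂) = (2, 0.9) − 0.05·(20, 16) = (1, 0.1)
(u₃, v₃) = (1, 0.1) − 0.05·(10, 8) = (0.5, -0.3)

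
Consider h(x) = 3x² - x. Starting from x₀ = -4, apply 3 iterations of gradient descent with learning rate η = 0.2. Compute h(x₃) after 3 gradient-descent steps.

-0.08

h′(x) = 6x - 1
Step 1: h′(-4) = -25; x₁ = -4 − 0.2·(-25) = 1
Step 2: h′(1) = 5; x₂ = 1 − 0.2·5 = 0
Step 3: h′(0) = -1; x₃ = 0 − 0.2·(-1) = 0.2
h(0.2) = -0.08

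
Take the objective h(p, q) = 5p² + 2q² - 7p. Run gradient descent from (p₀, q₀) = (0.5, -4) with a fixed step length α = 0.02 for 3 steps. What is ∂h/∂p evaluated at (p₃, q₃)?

-1.024

∇h = (10p - 7, 4q)
Step 1: at (0.5, -4), ∇h = (-2, -16) → (0.5, -4) − 0.02·(-2, -16) = (0.54, -3.68)
Step 2: at (0.54, -3.68), ∇h = (-1.6, -14.72) → (0.54, -3.68) − 0.02·(-1.6, -14.72) = (0.572, -3.3856)
Step 3: at (0.572, -3.3856), ∇h = (-1.28, -13.5424) → (0.572, -3.3856) − 0.02·(-1.28, -13.5424) = (0.5976, -3.114752)
∂h/∂p at (0.5976, -3.114752) = -1.024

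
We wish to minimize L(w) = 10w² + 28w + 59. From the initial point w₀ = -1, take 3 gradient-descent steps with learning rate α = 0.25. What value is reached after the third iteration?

L′(w) = 20w + 28
w₁ = -1 − 0.25·8 = -3
w₂ = -3 − 0.25·(-32) = 5
w₃ = 5 − 0.25·128 = -27

-27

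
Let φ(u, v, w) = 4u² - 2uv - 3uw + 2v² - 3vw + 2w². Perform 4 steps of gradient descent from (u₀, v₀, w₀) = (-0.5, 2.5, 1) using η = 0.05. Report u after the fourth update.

0.744425

∇φ = (8u - 2v - 3w, -2u + 4v - 3w, -3u - 3v + 4w)
(u₁, v₁, w₁) = (-0.5, 2.5, 1) − 0.05·(-12, 8, -2) = (0.1, 2.1, 1.1)
(u₂, v₂, w₂) = (0.1, 2.1, 1.1) − 0.05·(-6.7, 4.9, -2.2) = (0.435, 1.855, 1.21)
(u₃, v₃, w₃) = (0.435, 1.855, 1.21) − 0.05·(-3.86, 2.92, -2.03) = (0.628, 1.709, 1.3115)
(u₄, v₄, w₄) = (0.628, 1.709, 1.3115) − 0.05·(-2.3285, 1.6455, -1.765) = (0.744425, 1.626725, 1.39975)
u = 0.744425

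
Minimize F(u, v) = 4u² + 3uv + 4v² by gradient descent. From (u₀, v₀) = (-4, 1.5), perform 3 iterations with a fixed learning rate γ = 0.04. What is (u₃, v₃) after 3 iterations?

(-1.62752, 1.18848)

∇F = (8u + 3v, 3u + 8v)
Step 1: at (-4, 1.5), ∇F = (-27.5, 0) → (-4, 1.5) − 0.04·(-27.5, 0) = (-2.9, 1.5)
Step 2: at (-2.9, 1.5), ∇F = (-18.7, 3.3) → (-2.9, 1.5) − 0.04·(-18.7, 3.3) = (-2.152, 1.368)
Step 3: at (-2.152, 1.368), ∇F = (-13.112, 4.488) → (-2.152, 1.368) − 0.04·(-13.112, 4.488) = (-1.62752, 1.18848)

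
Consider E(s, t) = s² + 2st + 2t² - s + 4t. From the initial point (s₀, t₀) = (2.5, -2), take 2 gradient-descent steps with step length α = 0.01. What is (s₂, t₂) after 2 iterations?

(2.5002, -2.0196)

∇E = (2s + 2t - 1, 2s + 4t + 4)
Step 1: at (2.5, -2), ∇E = (0, 1) → (2.5, -2) − 0.01·(0, 1) = (2.5, -2.01)
Step 2: at (2.5, -2.01), ∇E = (-0.02, 0.96) → (2.5, -2.01) − 0.01·(-0.02, 0.96) = (2.5002, -2.0196)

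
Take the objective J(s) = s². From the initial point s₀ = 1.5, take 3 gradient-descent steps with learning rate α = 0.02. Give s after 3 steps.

J′(s) = 2s
s₁ = 1.5 − 0.02·3 = 1.44
s₂ = 1.44 − 0.02·2.88 = 1.3824
s₃ = 1.3824 − 0.02·2.7648 = 1.327104

1.327104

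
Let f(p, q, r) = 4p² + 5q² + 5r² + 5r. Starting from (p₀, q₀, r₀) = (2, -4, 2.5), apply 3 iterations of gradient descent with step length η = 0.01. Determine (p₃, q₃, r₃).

(1.557376, -2.916, 1.687)

∇f = (8p, 10q, 10r + 5)
(p₁, q₁, r₁) = (2, -4, 2.5) − 0.01·(16, -40, 30) = (1.84, -3.6, 2.2)
(p₂, q₂, r₂) = (1.84, -3.6, 2.2) − 0.01·(14.72, -36, 27) = (1.6928, -3.24, 1.93)
(p₃, q₃, r₃) = (1.6928, -3.24, 1.93) − 0.01·(13.5424, -32.4, 24.3) = (1.557376, -2.916, 1.687)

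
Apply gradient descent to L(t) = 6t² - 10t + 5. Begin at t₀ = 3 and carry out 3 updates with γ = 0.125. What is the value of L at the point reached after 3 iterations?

1.2734375

L′(t) = 12t - 10
t₁ = 3 − 0.125·26 = -0.25
t₂ = -0.25 − 0.125·(-13) = 1.375
t₃ = 1.375 − 0.125·6.5 = 0.5625
L(0.5625) = 1.2734375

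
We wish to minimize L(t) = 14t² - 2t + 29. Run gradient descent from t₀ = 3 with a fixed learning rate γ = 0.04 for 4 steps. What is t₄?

0.07203584

L′(t) = 28t - 2
Step 1: L′(3) = 82; t₁ = 3 − 0.04·82 = -0.28
Step 2: L′(-0.28) = -9.84; t₂ = -0.28 − 0.04·(-9.84) = 0.1136
Step 3: L′(0.1136) = 1.1808; t₃ = 0.1136 − 0.04·1.1808 = 0.066368
Step 4: L′(0.066368) = -0.141696; t₄ = 0.066368 − 0.04·(-0.141696) = 0.07203584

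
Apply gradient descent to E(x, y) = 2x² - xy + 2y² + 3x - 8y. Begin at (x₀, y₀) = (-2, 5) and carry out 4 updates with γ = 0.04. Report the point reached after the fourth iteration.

(-0.84990976, 3.31617024)

∇E = (4x - y + 3, -x + 4y - 8)
(x₁, y₁) = (-2, 5) − 0.04·(-10, 14) = (-1.6, 4.44)
(x₂, y₂) = (-1.6, 4.44) − 0.04·(-7.84, 11.36) = (-1.2864, 3.9856)
(x₃, y₃) = (-1.2864, 3.9856) − 0.04·(-6.1312, 9.2288) = (-1.041152, 3.616448)
(x₄, y₄) = (-1.041152, 3.616448) − 0.04·(-4.781056, 7.506944) = (-0.84990976, 3.31617024)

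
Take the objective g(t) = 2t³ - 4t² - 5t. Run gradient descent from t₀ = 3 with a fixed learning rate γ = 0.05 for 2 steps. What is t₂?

1.78125

g′(t) = 6t² - 8t - 5
Step 1: g′(3) = 25; t₁ = 3 − 0.05·25 = 1.75
Step 2: g′(1.75) = -0.625; t₂ = 1.75 − 0.05·(-0.625) = 1.78125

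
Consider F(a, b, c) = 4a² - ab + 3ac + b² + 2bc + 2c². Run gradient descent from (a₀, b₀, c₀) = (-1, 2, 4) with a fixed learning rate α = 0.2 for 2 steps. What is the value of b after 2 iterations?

∇F = (8a - b + 3c, -a + 2b + 2c, 3a + 2b + 4c)
(a₁, b₁, c₁) = (-1, 2, 4) − 0.2·(2, 13, 17) = (-1.4, -0.6, 0.6)
(a₂, b₂, c₂) = (-1.4, -0.6, 0.6) − 0.2·(-8.8, 1.4, -3) = (0.36, -0.88, 1.2)
b = -0.88

-0.88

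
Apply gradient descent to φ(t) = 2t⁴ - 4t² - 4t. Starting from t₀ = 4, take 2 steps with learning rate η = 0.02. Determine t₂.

20.58825728

φ′(t) = 8t³ - 8t - 4
t₁ = 4 − 0.02·476 = -5.52
t₂ = -5.52 − 0.02·(-1305.412864) = 20.58825728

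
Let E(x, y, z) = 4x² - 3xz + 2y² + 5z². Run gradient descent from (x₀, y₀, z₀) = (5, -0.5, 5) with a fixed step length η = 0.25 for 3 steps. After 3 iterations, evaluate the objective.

564.5751953125

∇E = (8x - 3z, 4y, -3x + 10z)
Step 1: at (5, -0.5, 5), ∇E = (25, -2, 35) → (5, -0.5, 5) − 0.25·(25, -2, 35) = (-1.25, 0, -3.75)
Step 2: at (-1.25, 0, -3.75), ∇E = (1.25, 0, -33.75) → (-1.25, 0, -3.75) − 0.25·(1.25, 0, -33.75) = (-1.5625, 0, 4.6875)
Step 3: at (-1.5625, 0, 4.6875), ∇E = (-26.5625, 0, 51.5625) → (-1.5625, 0, 4.6875) − 0.25·(-26.5625, 0, 51.5625) = (5.078125, 0, -8.203125)
E(5.078125, 0, -8.203125) = 564.5751953125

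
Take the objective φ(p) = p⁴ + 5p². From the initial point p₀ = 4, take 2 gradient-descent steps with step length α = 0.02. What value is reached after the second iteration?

-0.96976896

φ′(p) = 4p³ + 10p
Step 1: φ′(4) = 296; p₁ = 4 − 0.02·296 = -1.92
Step 2: φ′(-1.92) = -47.511552; p₂ = -1.92 − 0.02·(-47.511552) = -0.96976896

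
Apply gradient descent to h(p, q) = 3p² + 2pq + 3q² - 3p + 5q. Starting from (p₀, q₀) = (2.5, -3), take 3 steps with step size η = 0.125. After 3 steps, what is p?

∇h = (6p + 2q - 3, 2p + 6q + 5)
Step 1: at (2.5, -3), ∇h = (6, -8) → (2.5, -3) − 0.125·(6, -8) = (1.75, -2)
Step 2: at (1.75, -2), ∇h = (3.5, -3.5) → (1.75, -2) − 0.125·(3.5, -3.5) = (1.3125, -1.5625)
Step 3: at (1.3125, -1.5625), ∇h = (1.75, -1.75) → (1.3125, -1.5625) − 0.125·(1.75, -1.75) = (1.09375, -1.34375)
p = 1.09375

1.09375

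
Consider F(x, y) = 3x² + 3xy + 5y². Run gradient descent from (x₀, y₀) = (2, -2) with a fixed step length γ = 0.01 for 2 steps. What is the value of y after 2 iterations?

-1.7322

∇F = (6x + 3y, 3x + 10y)
Step 1: at (2, -2), ∇F = (6, -14) → (2, -2) − 0.01·(6, -14) = (1.94, -1.86)
Step 2: at (1.94, -1.86), ∇F = (6.06, -12.78) → (1.94, -1.86) − 0.01·(6.06, -12.78) = (1.8794, -1.7322)
y = -1.7322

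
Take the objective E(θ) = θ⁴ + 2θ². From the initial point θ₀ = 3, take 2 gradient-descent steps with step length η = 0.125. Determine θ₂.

858

E′(θ) = 4θ³ + 4θ
θ₁ = 3 − 0.125·120 = -12
θ₂ = -12 − 0.125·(-6960) = 858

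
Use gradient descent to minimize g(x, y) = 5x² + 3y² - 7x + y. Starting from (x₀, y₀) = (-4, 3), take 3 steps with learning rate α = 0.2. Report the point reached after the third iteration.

(5.4, -0.192)

∇g = (10x - 7, 6y + 1)
(x₁, y₁) = (-4, 3) − 0.2·(-47, 19) = (5.4, -0.8)
(x₂, y₂) = (5.4, -0.8) − 0.2·(47, -3.8) = (-4, -0.04)
(x₃, y₃) = (-4, -0.04) − 0.2·(-47, 0.76) = (5.4, -0.192)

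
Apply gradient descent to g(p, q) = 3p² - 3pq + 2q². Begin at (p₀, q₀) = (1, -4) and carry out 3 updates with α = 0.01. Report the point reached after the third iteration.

(0.50812, -3.467985)

∇g = (6p - 3q, -3p + 4q)
(p₁, q₁) = (1, -4) − 0.01·(18, -19) = (0.82, -3.81)
(p₂, q₂) = (0.82, -3.81) − 0.01·(16.35, -17.7) = (0.6565, -3.633)
(p₃, q₃) = (0.6565, -3.633) − 0.01·(14.838, -16.5015) = (0.50812, -3.467985)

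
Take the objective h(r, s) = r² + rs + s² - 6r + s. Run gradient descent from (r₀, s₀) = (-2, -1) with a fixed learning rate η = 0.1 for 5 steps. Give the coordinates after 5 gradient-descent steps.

∇h = (2r + s - 6, r + 2s + 1)
(r₁, s₁) = (-2, -1) − 0.1·(-11, -3) = (-0.9, -0.7)
(r₂, s₂) = (-0.9, -0.7) − 0.1·(-8.5, -1.3) = (-0.05, -0.57)
(r₃, s₃) = (-0.05, -0.57) − 0.1·(-6.67, -0.19) = (0.617, -0.551)
(r₄, s₄) = (0.617, -0.551) − 0.1·(-5.317, 0.515) = (1.1487, -0.6025)
(r₅, s₅) = (1.1487, -0.6025) − 0.1·(-4.3051, 0.9437) = (1.57921, -0.69687)

(1.57921, -0.69687)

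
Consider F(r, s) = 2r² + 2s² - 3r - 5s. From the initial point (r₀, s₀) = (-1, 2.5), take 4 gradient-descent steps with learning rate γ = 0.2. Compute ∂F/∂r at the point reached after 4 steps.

-0.0112

∇F = (4r - 3, 4s - 5)
(r₁, s₁) = (-1, 2.5) − 0.2·(-7, 5) = (0.4, 1.5)
(r₂, s₂) = (0.4, 1.5) − 0.2·(-1.4, 1) = (0.68, 1.3)
(r₃, s₃) = (0.68, 1.3) − 0.2·(-0.28, 0.2) = (0.736, 1.26)
(r₄, s₄) = (0.736, 1.26) − 0.2·(-0.056, 0.04) = (0.7472, 1.252)
∂F/∂r at (0.7472, 1.252) = -0.0112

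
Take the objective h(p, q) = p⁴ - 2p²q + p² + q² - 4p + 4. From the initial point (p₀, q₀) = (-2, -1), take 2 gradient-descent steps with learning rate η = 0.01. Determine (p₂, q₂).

∇h = (4p³ - 4pq + 2p - 4, -2p² + 2q)
(p₁, q₁) = (-2, -1) − 0.01·(-48, -10) = (-1.52, -0.9)
(p₂, q₂) = (-1.52, -0.9) − 0.01·(-26.559232, -6.4208) = (-1.25440768, -0.835792)

(-1.25440768, -0.835792)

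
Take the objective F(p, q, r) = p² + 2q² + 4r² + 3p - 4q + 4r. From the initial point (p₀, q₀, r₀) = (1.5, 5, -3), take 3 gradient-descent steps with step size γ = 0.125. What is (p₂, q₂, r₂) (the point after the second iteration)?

(0.1875, 2, -0.5)

∇F = (2p + 3, 4q - 4, 8r + 4)
(p₁, q₁, r₁) = (1.5, 5, -3) − 0.125·(6, 16, -20) = (0.75, 3, -0.5)
(p₂, q₂, r₂) = (0.75, 3, -0.5) − 0.125·(4.5, 8, 0) = (0.1875, 2, -0.5)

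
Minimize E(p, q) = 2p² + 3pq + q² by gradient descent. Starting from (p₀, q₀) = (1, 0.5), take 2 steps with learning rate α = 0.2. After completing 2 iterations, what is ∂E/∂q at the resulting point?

∇E = (4p + 3q, 3p + 2q)
Step 1: at (1, 0.5), ∇E = (5.5, 4) → (1, 0.5) − 0.2·(5.5, 4) = (-0.1, -0.3)
Step 2: at (-0.1, -0.3), ∇E = (-1.3, -0.9) → (-0.1, -0.3) − 0.2·(-1.3, -0.9) = (0.16, -0.12)
∂E/∂q at (0.16, -0.12) = 0.24

0.24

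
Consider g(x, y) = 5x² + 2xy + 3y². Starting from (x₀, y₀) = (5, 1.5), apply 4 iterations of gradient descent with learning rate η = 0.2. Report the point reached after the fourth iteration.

∇g = (10x + 2y, 2x + 6y)
(x₁, y₁) = (5, 1.5) − 0.2·(53, 19) = (-5.6, -2.3)
(x₂, y₂) = (-5.6, -2.3) − 0.2·(-60.6, -25) = (6.52, 2.7)
(x₃, y₃) = (6.52, 2.7) − 0.2·(70.6, 29.24) = (-7.6, -3.148)
(x₄, y₄) = (-7.6, -3.148) − 0.2·(-82.296, -34.088) = (8.8592, 3.6696)

(8.8592, 3.6696)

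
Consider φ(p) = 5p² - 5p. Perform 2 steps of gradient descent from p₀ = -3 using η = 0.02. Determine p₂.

φ′(p) = 10p - 5
p₁ = -3 − 0.02·(-35) = -2.3
p₂ = -2.3 − 0.02·(-28) = -1.74

-1.74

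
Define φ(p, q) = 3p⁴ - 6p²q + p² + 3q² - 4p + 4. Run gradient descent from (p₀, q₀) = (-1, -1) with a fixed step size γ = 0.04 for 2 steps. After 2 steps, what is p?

∇φ = (12p³ - 12pq + 2p - 4, -6p² + 6q)
Step 1: at (-1, -1), ∇φ = (-30, -12) → (-1, -1) − 0.04·(-30, -12) = (0.2, -0.52)
Step 2: at (0.2, -0.52), ∇φ = (-2.256, -3.36) → (0.2, -0.52) − 0.04·(-2.256, -3.36) = (0.29024, -0.3856)
p = 0.29024

0.29024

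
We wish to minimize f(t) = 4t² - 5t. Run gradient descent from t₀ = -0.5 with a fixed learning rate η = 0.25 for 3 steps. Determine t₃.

f′(t) = 8t - 5
t₁ = -0.5 − 0.25·(-9) = 1.75
t₂ = 1.75 − 0.25·9 = -0.5
t₃ = -0.5 − 0.25·(-9) = 1.75

1.75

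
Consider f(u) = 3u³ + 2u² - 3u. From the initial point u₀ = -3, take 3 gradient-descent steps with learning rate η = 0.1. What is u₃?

f′(u) = 9u² + 4u - 3
Step 1: f′(-3) = 66; u₁ = -3 − 0.1·66 = -9.6
Step 2: f′(-9.6) = 788.04; u₂ = -9.6 − 0.1·788.04 = -88.404
Step 3: f′(-88.404) = 69980.788944; u₃ = -88.404 − 0.1·69980.788944 = -7086.4828944

-7086.4828944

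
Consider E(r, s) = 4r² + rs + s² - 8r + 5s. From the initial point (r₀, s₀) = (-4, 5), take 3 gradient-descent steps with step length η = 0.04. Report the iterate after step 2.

(-1.6304, 4.0992)

∇E = (8r + s - 8, r + 2s + 5)
Step 1: at (-4, 5), ∇E = (-35, 11) → (-4, 5) − 0.04·(-35, 11) = (-2.6, 4.56)
Step 2: at (-2.6, 4.56), ∇E = (-24.24, 11.52) → (-2.6, 4.56) − 0.04·(-24.24, 11.52) = (-1.6304, 4.0992)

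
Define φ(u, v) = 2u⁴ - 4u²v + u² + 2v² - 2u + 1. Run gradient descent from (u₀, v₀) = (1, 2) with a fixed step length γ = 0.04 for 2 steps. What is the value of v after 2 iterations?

∇φ = (8u³ - 8uv + 2u - 2, -4u² + 4v)
(u₁, v₁) = (1, 2) − 0.04·(-8, 4) = (1.32, 1.84)
(u₂, v₂) = (1.32, 1.84) − 0.04·(-0.390656, 0.3904) = (1.33562624, 1.824384)
v = 1.824384

1.824384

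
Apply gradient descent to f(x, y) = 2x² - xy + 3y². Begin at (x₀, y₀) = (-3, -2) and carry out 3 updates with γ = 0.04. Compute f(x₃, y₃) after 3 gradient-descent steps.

9.124373921792

∇f = (4x - y, -x + 6y)
(x₁, y₁) = (-3, -2) − 0.04·(-10, -9) = (-2.6, -1.64)
(x₂, y₂) = (-2.6, -1.64) − 0.04·(-8.76, -7.24) = (-2.2496, -1.3504)
(x₃, y₃) = (-2.2496, -1.3504) − 0.04·(-7.648, -5.8528) = (-1.94368, -1.116288)
f(-1.94368, -1.116288) = 9.124373921792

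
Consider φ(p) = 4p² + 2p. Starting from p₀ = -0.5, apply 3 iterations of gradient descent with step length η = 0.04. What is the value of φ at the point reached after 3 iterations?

φ′(p) = 8p + 2
p₁ = -0.5 − 0.04·(-2) = -0.42
p₂ = -0.42 − 0.04·(-1.36) = -0.3656
p₃ = -0.3656 − 0.04·(-0.9248) = -0.328608
φ(-0.328608) = -0.225283129344

-0.225283129344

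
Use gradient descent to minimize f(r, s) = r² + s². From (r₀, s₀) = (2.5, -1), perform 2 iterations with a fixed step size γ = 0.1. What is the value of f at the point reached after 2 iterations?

2.9696

∇f = (2r, 2s)
Step 1: at (2.5, -1), ∇f = (5, -2) → (2.5, -1) − 0.1·(5, -2) = (2, -0.8)
Step 2: at (2, -0.8), ∇f = (4, -1.6) → (2, -0.8) − 0.1·(4, -1.6) = (1.6, -0.64)
f(1.6, -0.64) = 2.9696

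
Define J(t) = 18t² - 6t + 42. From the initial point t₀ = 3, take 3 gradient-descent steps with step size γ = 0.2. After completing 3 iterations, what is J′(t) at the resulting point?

-24309.456

J′(t) = 36t - 6
Step 1: J′(3) = 102; t₁ = 3 − 0.2·102 = -17.4
Step 2: J′(-17.4) = -632.4; t₂ = -17.4 − 0.2·(-632.4) = 109.08
Step 3: J′(109.08) = 3920.88; t₃ = 109.08 − 0.2·3920.88 = -675.096
J′(t) at (-675.096) = -24309.456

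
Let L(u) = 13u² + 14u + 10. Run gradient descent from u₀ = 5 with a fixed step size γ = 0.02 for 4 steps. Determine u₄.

L′(u) = 26u + 14
Step 1: L′(5) = 144; u₁ = 5 − 0.02·144 = 2.12
Step 2: L′(2.12) = 69.12; u₂ = 2.12 − 0.02·69.12 = 0.7376
Step 3: L′(0.7376) = 33.1776; u₃ = 0.7376 − 0.02·33.1776 = 0.074048
Step 4: L′(0.074048) = 15.925248; u₄ = 0.074048 − 0.02·15.925248 = -0.24445696

-0.24445696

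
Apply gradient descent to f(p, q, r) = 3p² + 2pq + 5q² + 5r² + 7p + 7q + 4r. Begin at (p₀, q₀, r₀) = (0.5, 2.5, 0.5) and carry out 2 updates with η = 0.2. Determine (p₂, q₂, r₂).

∇f = (6p + 2q + 7, 2p + 10q + 7, 10r + 4)
Step 1: at (0.5, 2.5, 0.5), ∇f = (15, 33, 9) → (0.5, 2.5, 0.5) − 0.2·(15, 33, 9) = (-2.5, -4.1, -1.3)
Step 2: at (-2.5, -4.1, -1.3), ∇f = (-16.2, -39, -9) → (-2.5, -4.1, -1.3) − 0.2·(-16.2, -39, -9) = (0.74, 3.7, 0.5)

(0.74, 3.7, 0.5)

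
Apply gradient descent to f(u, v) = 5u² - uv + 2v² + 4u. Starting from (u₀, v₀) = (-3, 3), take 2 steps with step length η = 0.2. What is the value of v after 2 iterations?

0.56

∇f = (10u - v + 4, -u + 4v)
(u₁, v₁) = (-3, 3) − 0.2·(-29, 15) = (2.8, 0)
(u₂, v₂) = (2.8, 0) − 0.2·(32, -2.8) = (-3.6, 0.56)
v = 0.56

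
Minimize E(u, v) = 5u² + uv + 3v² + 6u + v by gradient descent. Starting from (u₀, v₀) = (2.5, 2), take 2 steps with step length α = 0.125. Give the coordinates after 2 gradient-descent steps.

(-0.3515625, 0.09375)

∇E = (10u + v + 6, u + 6v + 1)
(u₁, v₁) = (2.5, 2) − 0.125·(33, 15.5) = (-1.625, 0.0625)
(u₂, v₂) = (-1.625, 0.0625) − 0.125·(-10.1875, -0.25) = (-0.3515625, 0.09375)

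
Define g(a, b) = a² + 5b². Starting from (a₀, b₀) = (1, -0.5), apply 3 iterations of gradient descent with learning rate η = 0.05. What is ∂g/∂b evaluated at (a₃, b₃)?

-0.625

∇g = (2a, 10b)
Step 1: at (1, -0.5), ∇g = (2, -5) → (1, -0.5) − 0.05·(2, -5) = (0.9, -0.25)
Step 2: at (0.9, -0.25), ∇g = (1.8, -2.5) → (0.9, -0.25) − 0.05·(1.8, -2.5) = (0.81, -0.125)
Step 3: at (0.81, -0.125), ∇g = (1.62, -1.25) → (0.81, -0.125) − 0.05·(1.62, -1.25) = (0.729, -0.0625)
∂g/∂b at (0.729, -0.0625) = -0.625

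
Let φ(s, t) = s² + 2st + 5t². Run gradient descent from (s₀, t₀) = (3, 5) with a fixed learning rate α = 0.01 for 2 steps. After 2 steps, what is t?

3.9392

∇φ = (2s + 2t, 2s + 10t)
(s₁, t₁) = (3, 5) − 0.01·(16, 56) = (2.84, 4.44)
(s₂, t₂) = (2.84, 4.44) − 0.01·(14.56, 50.08) = (2.6944, 3.9392)
t = 3.9392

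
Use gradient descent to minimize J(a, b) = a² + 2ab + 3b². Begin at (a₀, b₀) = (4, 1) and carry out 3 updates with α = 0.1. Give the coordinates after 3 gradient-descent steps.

∇J = (2a + 2b, 2a + 6b)
Step 1: at (4, 1), ∇J = (10, 14) → (4, 1) − 0.1·(10, 14) = (3, -0.4)
Step 2: at (3, -0.4), ∇J = (5.2, 3.6) → (3, -0.4) − 0.1·(5.2, 3.6) = (2.48, -0.76)
Step 3: at (2.48, -0.76), ∇J = (3.44, 0.4) → (2.48, -0.76) − 0.1·(3.44, 0.4) = (2.136, -0.8)

(2.136, -0.8)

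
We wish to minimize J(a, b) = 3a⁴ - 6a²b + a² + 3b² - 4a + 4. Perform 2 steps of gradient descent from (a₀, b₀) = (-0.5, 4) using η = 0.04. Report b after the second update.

∇J = (12a³ - 12ab + 2a - 4, -6a² + 6b)
(a₁, b₁) = (-0.5, 4) − 0.04·(17.5, 22.5) = (-1.2, 3.1)
(a₂, b₂) = (-1.2, 3.1) − 0.04·(17.504, 9.96) = (-1.90016, 2.7016)
b = 2.7016

2.7016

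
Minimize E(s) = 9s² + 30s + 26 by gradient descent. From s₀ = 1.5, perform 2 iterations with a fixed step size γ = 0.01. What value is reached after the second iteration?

E′(s) = 18s + 30
Step 1: E′(1.5) = 57; s₁ = 1.5 − 0.01·57 = 0.93
Step 2: E′(0.93) = 46.74; s₂ = 0.93 − 0.01·46.74 = 0.4626

0.4626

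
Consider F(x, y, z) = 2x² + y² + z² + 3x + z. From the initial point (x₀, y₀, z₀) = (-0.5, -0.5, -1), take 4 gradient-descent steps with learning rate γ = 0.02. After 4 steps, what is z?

∇F = (4x + 3, 2y, 2z + 1)
(x₁, y₁, z₁) = (-0.5, -0.5, -1) − 0.02·(1, -1, -1) = (-0.52, -0.48, -0.98)
(x₂, y₂, z₂) = (-0.52, -0.48, -0.98) − 0.02·(0.92, -0.96, -0.96) = (-0.5384, -0.4608, -0.9608)
(x₃, y₃, z₃) = (-0.5384, -0.4608, -0.9608) − 0.02·(0.8464, -0.9216, -0.9216) = (-0.555328, -0.442368, -0.942368)
(x₄, y₄, z₄) = (-0.555328, -0.442368, -0.942368) − 0.02·(0.778688, -0.884736, -0.884736) = (-0.57090176, -0.42467328, -0.92467328)
z = -0.92467328

-0.92467328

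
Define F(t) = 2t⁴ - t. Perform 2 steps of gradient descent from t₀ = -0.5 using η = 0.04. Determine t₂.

-0.35629184

F′(t) = 8t³ - 1
t₁ = -0.5 − 0.04·(-2) = -0.42
t₂ = -0.42 − 0.04·(-1.592704) = -0.35629184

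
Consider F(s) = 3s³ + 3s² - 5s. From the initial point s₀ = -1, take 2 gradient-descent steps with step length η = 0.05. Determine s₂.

-0.7445

F′(s) = 9s² + 6s - 5
s₁ = -1 − 0.05·(-2) = -0.9
s₂ = -0.9 − 0.05·(-3.11) = -0.7445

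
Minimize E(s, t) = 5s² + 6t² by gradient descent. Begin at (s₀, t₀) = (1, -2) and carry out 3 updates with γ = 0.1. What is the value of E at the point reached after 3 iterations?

0.001536

∇E = (10s, 12t)
Step 1: at (1, -2), ∇E = (10, -24) → (1, -2) − 0.1·(10, -24) = (0, 0.4)
Step 2: at (0, 0.4), ∇E = (0, 4.8) → (0, 0.4) − 0.1·(0, 4.8) = (0, -0.08)
Step 3: at (0, -0.08), ∇E = (0, -0.96) → (0, -0.08) − 0.1·(0, -0.96) = (0, 0.016)
E(0, 0.016) = 0.001536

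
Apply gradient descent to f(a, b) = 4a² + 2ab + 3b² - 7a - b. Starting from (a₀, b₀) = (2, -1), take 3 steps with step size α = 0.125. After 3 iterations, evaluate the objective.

∇f = (8a + 2b - 7, 2a + 6b - 1)
(a₁, b₁) = (2, -1) − 0.125·(7, -3) = (1.125, -0.625)
(a₂, b₂) = (1.125, -0.625) − 0.125·(0.75, -2.5) = (1.03125, -0.3125)
(a₃, b₃) = (1.03125, -0.3125) − 0.125·(0.625, -0.8125) = (0.953125, -0.2109375)
f(0.953125, -0.2109375) = -3.09576416015625

-3.09576416015625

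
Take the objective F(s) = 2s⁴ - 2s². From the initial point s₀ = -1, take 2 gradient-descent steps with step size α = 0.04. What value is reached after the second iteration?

F′(s) = 8s³ - 4s
s₁ = -1 − 0.04·(-4) = -0.84
s₂ = -0.84 − 0.04·(-1.381632) = -0.78473472

-0.78473472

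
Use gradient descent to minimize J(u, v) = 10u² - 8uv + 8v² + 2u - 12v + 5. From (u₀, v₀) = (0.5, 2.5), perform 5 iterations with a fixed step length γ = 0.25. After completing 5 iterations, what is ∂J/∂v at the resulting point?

-69080

∇J = (20u - 8v + 2, -8u + 16v - 12)
Step 1: at (0.5, 2.5), ∇J = (-8, 24) → (0.5, 2.5) − 0.25·(-8, 24) = (2.5, -3.5)
Step 2: at (2.5, -3.5), ∇J = (80, -88) → (2.5, -3.5) − 0.25·(80, -88) = (-17.5, 18.5)
Step 3: at (-17.5, 18.5), ∇J = (-496, 424) → (-17.5, 18.5) − 0.25·(-496, 424) = (106.5, -87.5)
Step 4: at (106.5, -87.5), ∇J = (2832, -2264) → (106.5, -87.5) − 0.25·(2832, -2264) = (-601.5, 478.5)
Step 5: at (-601.5, 478.5), ∇J = (-15856, 12456) → (-601.5, 478.5) − 0.25·(-15856, 12456) = (3362.5, -2635.5)
∂J/∂v at (3362.5, -2635.5) = -69080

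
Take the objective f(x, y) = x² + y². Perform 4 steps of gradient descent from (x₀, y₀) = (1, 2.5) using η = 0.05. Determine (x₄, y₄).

(0.6561, 1.64025)

∇f = (2x, 2y)
(x₁, y₁) = (1, 2.5) − 0.05·(2, 5) = (0.9, 2.25)
(x₂, y₂) = (0.9, 2.25) − 0.05·(1.8, 4.5) = (0.81, 2.025)
(x₃, y₃) = (0.81, 2.025) − 0.05·(1.62, 4.05) = (0.729, 1.8225)
(x₄, y₄) = (0.729, 1.8225) − 0.05·(1.458, 3.645) = (0.6561, 1.64025)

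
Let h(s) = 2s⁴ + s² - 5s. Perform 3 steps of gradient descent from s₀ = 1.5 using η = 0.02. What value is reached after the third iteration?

0.84736

h′(s) = 8s³ + 2s - 5
Step 1: h′(1.5) = 25; s₁ = 1.5 − 0.02·25 = 1
Step 2: h′(1) = 5; s₂ = 1 − 0.02·5 = 0.9
Step 3: h′(0.9) = 2.632; s₃ = 0.9 − 0.02·2.632 = 0.84736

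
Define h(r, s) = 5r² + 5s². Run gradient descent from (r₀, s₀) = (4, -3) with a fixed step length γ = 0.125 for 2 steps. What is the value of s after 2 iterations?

∇h = (10r, 10s)
Step 1: at (4, -3), ∇h = (40, -30) → (4, -3) − 0.125·(40, -30) = (-1, 0.75)
Step 2: at (-1, 0.75), ∇h = (-10, 7.5) → (-1, 0.75) − 0.125·(-10, 7.5) = (0.25, -0.1875)
s = -0.1875

-0.1875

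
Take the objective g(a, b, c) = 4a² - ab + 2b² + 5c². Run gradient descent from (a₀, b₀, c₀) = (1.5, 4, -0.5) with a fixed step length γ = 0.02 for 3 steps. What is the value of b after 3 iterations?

∇g = (8a - b, -a + 4b, 10c)
(a₁, b₁, c₁) = (1.5, 4, -0.5) − 0.02·(8, 14.5, -5) = (1.34, 3.71, -0.4)
(a₂, b₂, c₂) = (1.34, 3.71, -0.4) − 0.02·(7.01, 13.5, -4) = (1.1998, 3.44, -0.32)
(a₃, b₃, c₃) = (1.1998, 3.44, -0.32) − 0.02·(6.1584, 12.5602, -3.2) = (1.076632, 3.188796, -0.256)
b = 3.188796

3.188796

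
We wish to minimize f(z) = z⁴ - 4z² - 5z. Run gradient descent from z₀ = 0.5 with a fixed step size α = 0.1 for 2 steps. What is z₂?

1.94585

f′(z) = 4z³ - 8z - 5
Step 1: f′(0.5) = -8.5; z₁ = 0.5 − 0.1·(-8.5) = 1.35
Step 2: f′(1.35) = -5.9585; z₂ = 1.35 − 0.1·(-5.9585) = 1.94585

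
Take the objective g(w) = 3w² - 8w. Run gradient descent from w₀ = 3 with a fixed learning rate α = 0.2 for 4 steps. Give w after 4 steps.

1.336

g′(w) = 6w - 8
w₁ = 3 − 0.2·10 = 1
w₂ = 1 − 0.2·(-2) = 1.4
w₃ = 1.4 − 0.2·0.4 = 1.32
w₄ = 1.32 − 0.2·(-0.08) = 1.336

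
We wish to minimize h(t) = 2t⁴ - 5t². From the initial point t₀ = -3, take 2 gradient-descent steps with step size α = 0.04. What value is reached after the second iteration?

h′(t) = 8t³ - 10t
Step 1: h′(-3) = -186; t₁ = -3 − 0.04·(-186) = 4.44
Step 2: h′(4.44) = 655.827072; t₂ = 4.44 − 0.04·655.827072 = -21.79308288

-21.79308288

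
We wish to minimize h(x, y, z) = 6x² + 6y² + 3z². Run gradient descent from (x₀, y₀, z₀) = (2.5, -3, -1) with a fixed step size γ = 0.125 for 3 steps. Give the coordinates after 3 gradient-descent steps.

∇h = (12x, 12y, 6z)
(x₁, y₁, z₁) = (2.5, -3, -1) − 0.125·(30, -36, -6) = (-1.25, 1.5, -0.25)
(x₂, y₂, z₂) = (-1.25, 1.5, -0.25) − 0.125·(-15, 18, -1.5) = (0.625, -0.75, -0.0625)
(x₃, y₃, z₃) = (0.625, -0.75, -0.0625) − 0.125·(7.5, -9, -0.375) = (-0.3125, 0.375, -0.015625)

(-0.3125, 0.375, -0.015625)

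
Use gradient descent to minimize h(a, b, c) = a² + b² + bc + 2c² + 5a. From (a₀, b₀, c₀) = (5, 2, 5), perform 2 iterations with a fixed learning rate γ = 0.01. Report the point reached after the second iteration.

∇h = (2a + 5, 2b + c, b + 4c)
Step 1: at (5, 2, 5), ∇h = (15, 9, 22) → (5, 2, 5) − 0.01·(15, 9, 22) = (4.85, 1.91, 4.78)
Step 2: at (4.85, 1.91, 4.78), ∇h = (14.7, 8.6, 21.03) → (4.85, 1.91, 4.78) − 0.01·(14.7, 8.6, 21.03) = (4.703, 1.824, 4.5697)

(4.703, 1.824, 4.5697)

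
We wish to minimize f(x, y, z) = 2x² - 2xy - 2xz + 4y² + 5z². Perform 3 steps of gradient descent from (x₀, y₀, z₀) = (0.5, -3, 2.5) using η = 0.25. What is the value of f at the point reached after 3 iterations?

∇f = (4x - 2y - 2z, -2x + 8y, -2x + 10z)
Step 1: at (0.5, -3, 2.5), ∇f = (3, -25, 24) → (0.5, -3, 2.5) − 0.25·(3, -25, 24) = (-0.25, 3.25, -3.5)
Step 2: at (-0.25, 3.25, -3.5), ∇f = (-0.5, 26.5, -34.5) → (-0.25, 3.25, -3.5) − 0.25·(-0.5, 26.5, -34.5) = (-0.125, -3.375, 5.125)
Step 3: at (-0.125, -3.375, 5.125), ∇f = (-4, -26.75, 51.5) → (-0.125, -3.375, 5.125) − 0.25·(-4, -26.75, 51.5) = (0.875, 3.3125, -7.75)
f(0.875, 3.3125, -7.75) = 353.5

353.5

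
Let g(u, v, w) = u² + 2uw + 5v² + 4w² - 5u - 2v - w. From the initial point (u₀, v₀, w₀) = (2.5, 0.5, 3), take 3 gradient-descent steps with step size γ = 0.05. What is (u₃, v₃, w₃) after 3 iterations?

∇g = (2u + 2w - 5, 10v - 2, 2u + 8w - 1)
Step 1: at (2.5, 0.5, 3), ∇g = (6, 3, 28) → (2.5, 0.5, 3) − 0.05·(6, 3, 28) = (2.2, 0.35, 1.6)
Step 2: at (2.2, 0.35, 1.6), ∇g = (2.6, 1.5, 16.2) → (2.2, 0.35, 1.6) − 0.05·(2.6, 1.5, 16.2) = (2.07, 0.275, 0.79)
Step 3: at (2.07, 0.275, 0.79), ∇g = (0.72, 0.75, 9.46) → (2.07, 0.275, 0.79) − 0.05·(0.72, 0.75, 9.46) = (2.034, 0.2375, 0.317)

(2.034, 0.2375, 0.317)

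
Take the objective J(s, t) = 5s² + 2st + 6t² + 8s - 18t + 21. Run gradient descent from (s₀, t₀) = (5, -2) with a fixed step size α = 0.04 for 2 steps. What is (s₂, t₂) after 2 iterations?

(1.4416, 0.1184)

∇J = (10s + 2t + 8, 2s + 12t - 18)
Step 1: at (5, -2), ∇J = (54, -32) → (5, -2) − 0.04·(54, -32) = (2.84, -0.72)
Step 2: at (2.84, -0.72), ∇J = (34.96, -20.96) → (2.84, -0.72) − 0.04·(34.96, -20.96) = (1.4416, 0.1184)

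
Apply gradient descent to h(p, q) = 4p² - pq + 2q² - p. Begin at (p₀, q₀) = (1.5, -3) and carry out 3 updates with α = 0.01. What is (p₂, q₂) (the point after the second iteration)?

(1.23255, -2.7368)

∇h = (8p - q - 1, -p + 4q)
(p₁, q₁) = (1.5, -3) − 0.01·(14, -13.5) = (1.36, -2.865)
(p₂, q₂) = (1.36, -2.865) − 0.01·(12.745, -12.82) = (1.23255, -2.7368)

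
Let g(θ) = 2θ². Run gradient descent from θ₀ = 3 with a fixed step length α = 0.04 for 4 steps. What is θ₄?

g′(θ) = 4θ
Step 1: g′(3) = 12; θ₁ = 3 − 0.04·12 = 2.52
Step 2: g′(2.52) = 10.08; θ₂ = 2.52 − 0.04·10.08 = 2.1168
Step 3: g′(2.1168) = 8.4672; θ₃ = 2.1168 − 0.04·8.4672 = 1.778112
Step 4: g′(1.778112) = 7.112448; θ₄ = 1.778112 − 0.04·7.112448 = 1.49361408

1.49361408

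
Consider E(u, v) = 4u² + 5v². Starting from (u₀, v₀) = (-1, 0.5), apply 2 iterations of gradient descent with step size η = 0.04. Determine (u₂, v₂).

(-0.4624, 0.18)

∇E = (8u, 10v)
(u₁, v₁) = (-1, 0.5) − 0.04·(-8, 5) = (-0.68, 0.3)
(u₂, v₂) = (-0.68, 0.3) − 0.04·(-5.44, 3) = (-0.4624, 0.18)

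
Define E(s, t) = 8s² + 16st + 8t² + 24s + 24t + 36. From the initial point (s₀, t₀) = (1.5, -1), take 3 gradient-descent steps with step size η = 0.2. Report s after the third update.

-156.964

∇E = (16s + 16t + 24, 16s + 16t + 24)
Step 1: at (1.5, -1), ∇E = (32, 32) → (1.5, -1) − 0.2·(32, 32) = (-4.9, -7.4)
Step 2: at (-4.9, -7.4), ∇E = (-172.8, -172.8) → (-4.9, -7.4) − 0.2·(-172.8, -172.8) = (29.66, 27.16)
Step 3: at (29.66, 27.16), ∇E = (933.12, 933.12) → (29.66, 27.16) − 0.2·(933.12, 933.12) = (-156.964, -159.464)
s = -156.964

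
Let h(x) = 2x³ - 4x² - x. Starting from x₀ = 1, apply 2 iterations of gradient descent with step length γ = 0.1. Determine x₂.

1.426

h′(x) = 6x² - 8x - 1
x₁ = 1 − 0.1·(-3) = 1.3
x₂ = 1.3 − 0.1·(-1.26) = 1.426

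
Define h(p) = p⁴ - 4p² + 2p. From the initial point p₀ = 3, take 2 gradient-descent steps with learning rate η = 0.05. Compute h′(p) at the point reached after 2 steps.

h′(p) = 4p³ - 8p + 2
p₁ = 3 − 0.05·86 = -1.3
p₂ = -1.3 − 0.05·3.612 = -1.4806
h′(p) at (-1.4806) = 0.861854725536

0.861854725536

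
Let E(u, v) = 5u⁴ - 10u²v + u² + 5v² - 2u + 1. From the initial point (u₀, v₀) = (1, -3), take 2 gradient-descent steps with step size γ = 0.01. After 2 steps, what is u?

∇E = (20u³ - 20uv + 2u - 2, -10u² + 10v)
(u₁, v₁) = (1, -3) − 0.01·(80, -40) = (0.2, -2.6)
(u₂, v₂) = (0.2, -2.6) − 0.01·(8.96, -26.4) = (0.1104, -2.336)
u = 0.1104

0.1104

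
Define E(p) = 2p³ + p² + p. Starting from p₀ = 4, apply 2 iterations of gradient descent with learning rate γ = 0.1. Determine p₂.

E′(p) = 6p² + 2p + 1
p₁ = 4 − 0.1·105 = -6.5
p₂ = -6.5 − 0.1·241.5 = -30.65

-30.65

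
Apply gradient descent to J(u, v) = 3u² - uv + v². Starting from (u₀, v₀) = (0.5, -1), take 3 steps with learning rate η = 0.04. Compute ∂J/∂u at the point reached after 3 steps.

1.55904

∇J = (6u - v, -u + 2v)
(u₁, v₁) = (0.5, -1) − 0.04·(4, -2.5) = (0.34, -0.9)
(u₂, v₂) = (0.34, -0.9) − 0.04·(2.94, -2.14) = (0.2224, -0.8144)
(u₃, v₃) = (0.2224, -0.8144) − 0.04·(2.1488, -1.8512) = (0.136448, -0.740352)
∂J/∂u at (0.136448, -0.740352) = 1.55904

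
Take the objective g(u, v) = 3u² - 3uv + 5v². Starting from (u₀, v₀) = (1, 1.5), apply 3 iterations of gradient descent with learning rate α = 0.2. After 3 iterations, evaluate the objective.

22.324224

∇g = (6u - 3v, -3u + 10v)
(u₁, v₁) = (1, 1.5) − 0.2·(1.5, 12) = (0.7, -0.9)
(u₂, v₂) = (0.7, -0.9) − 0.2·(6.9, -11.1) = (-0.68, 1.32)
(u₃, v₃) = (-0.68, 1.32) − 0.2·(-8.04, 15.24) = (0.928, -1.728)
g(0.928, -1.728) = 22.324224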